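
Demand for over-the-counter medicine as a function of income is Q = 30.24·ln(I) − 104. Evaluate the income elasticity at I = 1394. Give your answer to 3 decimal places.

At I = 1394: Q = 114.936.
dQ/dI = 30.24/I = 0.021693 at this income.
η = (dQ/dI)·(I/Q) = 0.021693 × (1394/114.936) = 0.263.

0.263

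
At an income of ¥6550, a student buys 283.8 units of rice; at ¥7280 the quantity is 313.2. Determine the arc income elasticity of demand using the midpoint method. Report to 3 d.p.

0.933

ΔQ = 313.2 − 283.8 = 29.4; midpoint Q̄ = (283.8 + 313.2)/2 = 298.5.
ΔI = 7280 − 6550 = 730; midpoint Ī = (6550 + 7280)/2 = 6915.
η = (ΔQ/Q̄) ÷ (ΔI/Ī) = (29.4/298.5) ÷ (730/6915) = 0.933.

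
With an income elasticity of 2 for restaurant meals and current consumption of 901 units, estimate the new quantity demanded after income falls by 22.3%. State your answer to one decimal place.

%ΔQ ≈ η × %ΔI = 2 × (-22.3%) = -44.6%.
New Q ≈ 901 × (1 − 0.446) = 499.2.

499.2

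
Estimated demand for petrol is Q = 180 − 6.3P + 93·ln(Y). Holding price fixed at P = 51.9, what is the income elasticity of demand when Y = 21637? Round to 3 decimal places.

At P = 51.9, Y = 21637: Q = 781.371.
Holding P constant, ∂Q/∂Y = 93/Y = 0.00429819.
η_Y = (∂Q/∂Y)·(Y/Q) = 0.00429819 × (21637/781.371) = 0.119.

0.119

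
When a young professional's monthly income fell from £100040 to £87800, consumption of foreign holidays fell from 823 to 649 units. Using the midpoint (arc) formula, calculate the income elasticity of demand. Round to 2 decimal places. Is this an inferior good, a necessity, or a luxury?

ΔQ = 649 − 823 = -174; midpoint Q̄ = (823 + 649)/2 = 736.
ΔI = 87800 − 100040 = -12240; midpoint Ī = (100040 + 87800)/2 = 93920.
η = (ΔQ/Q̄) ÷ (ΔI/Ī) = (-174/736) ÷ (-12240/93920) = 1.81.
η > 1 ⇒ luxury.

1.81 (luxury)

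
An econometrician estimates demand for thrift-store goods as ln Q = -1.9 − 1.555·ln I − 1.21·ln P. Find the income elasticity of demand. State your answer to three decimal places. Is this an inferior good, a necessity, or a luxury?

In a log-linear demand, the coefficient on ln I is the income elasticity.
So η = -1.555.
η < 0 ⇒ inferior good.

-1.555 (inferior good)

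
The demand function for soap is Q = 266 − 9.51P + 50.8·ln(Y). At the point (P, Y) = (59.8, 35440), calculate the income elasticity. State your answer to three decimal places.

0.221

At P = 59.8, Y = 35440: Q = 229.462.
Holding P constant, ∂Q/∂Y = 50.8/Y = 0.00143341.
η_Y = (∂Q/∂Y)·(Y/Q) = 0.00143341 × (35440/229.462) = 0.221.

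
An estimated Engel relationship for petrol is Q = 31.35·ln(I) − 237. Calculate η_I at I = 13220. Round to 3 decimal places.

At I = 13220: Q = 60.495.
dQ/dI = 31.35/I = 0.00237141 at this income.
η = (dQ/dI)·(I/Q) = 0.00237141 × (13220/60.495) = 0.518.

0.518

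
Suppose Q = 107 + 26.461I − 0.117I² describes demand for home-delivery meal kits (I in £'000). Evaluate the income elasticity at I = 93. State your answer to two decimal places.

At I = 93: Q = 1555.9400.
dQ/dI = 26.461 − 0.234I = 4.69900.
η = (dQ/dI)·(I/Q) = 4.69900 × (93/1555.9400) = 0.28.

0.28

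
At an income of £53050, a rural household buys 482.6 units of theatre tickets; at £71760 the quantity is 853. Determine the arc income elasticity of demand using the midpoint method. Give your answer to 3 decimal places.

ΔQ = 853 − 482.6 = 370.4; midpoint Q̄ = (482.6 + 853)/2 = 667.8.
ΔI = 71760 − 53050 = 18710; midpoint Ī = (53050 + 71760)/2 = 62405.
η = (ΔQ/Q̄) ÷ (ΔI/Ī) = (370.4/667.8) ÷ (18710/62405) = 1.850.

1.850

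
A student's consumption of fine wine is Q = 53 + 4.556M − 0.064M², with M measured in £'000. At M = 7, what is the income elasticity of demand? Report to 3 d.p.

At M = 7: Q = 81.7560.
dQ/dM = 4.556 − 0.128M = 3.66000.
η = (dQ/dM)·(M/Q) = 3.66000 × (7/81.7560) = 0.313.

0.313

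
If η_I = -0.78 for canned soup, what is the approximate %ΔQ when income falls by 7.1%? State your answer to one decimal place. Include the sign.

5.5%

%ΔQ ≈ η × %ΔI = -0.78 × (-7.1%) = 5.5%.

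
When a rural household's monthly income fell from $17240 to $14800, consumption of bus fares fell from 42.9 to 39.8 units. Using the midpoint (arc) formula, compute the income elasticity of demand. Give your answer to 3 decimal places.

0.492

ΔQ = 39.8 − 42.9 = -3.1; midpoint Q̄ = (42.9 + 39.8)/2 = 41.35.
ΔI = 14800 − 17240 = -2440; midpoint Ī = (17240 + 14800)/2 = 16020.
η = (ΔQ/Q̄) ÷ (ΔI/Ī) = (-3.1/41.35) ÷ (-2440/16020) = 0.492.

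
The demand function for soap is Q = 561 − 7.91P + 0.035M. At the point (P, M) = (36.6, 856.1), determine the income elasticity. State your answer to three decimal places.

0.099

At P = 36.6, M = 856.1: Q = 301.458.
Holding P constant, ∂Q/∂M = 0.035.
η_M = (∂Q/∂M)·(M/Q) = 0.035 × (856.1/301.458) = 0.099.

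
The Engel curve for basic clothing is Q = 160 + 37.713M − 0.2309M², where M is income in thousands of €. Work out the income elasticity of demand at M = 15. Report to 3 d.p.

0.685

At M = 15: Q = 673.7425.
dQ/dM = 37.713 − 0.4618M = 30.78600.
η = (dQ/dM)·(M/Q) = 30.78600 × (15/673.7425) = 0.685.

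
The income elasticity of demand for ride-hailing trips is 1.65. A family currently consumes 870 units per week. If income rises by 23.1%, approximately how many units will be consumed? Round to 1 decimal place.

%ΔQ ≈ η × %ΔI = 1.65 × 23.1% = 38.115%.
New Q ≈ 870 × (1 + 0.38115) = 1201.6.

1201.6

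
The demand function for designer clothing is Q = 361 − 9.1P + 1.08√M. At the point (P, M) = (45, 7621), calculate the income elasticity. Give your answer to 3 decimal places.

At P = 45, M = 7621: Q = 45.782.
Holding P constant, ∂Q/∂M = 1.08/(2√M) = 0.00618568.
η_M = (∂Q/∂M)·(M/Q) = 0.00618568 × (7621/45.782) = 1.030.

1.030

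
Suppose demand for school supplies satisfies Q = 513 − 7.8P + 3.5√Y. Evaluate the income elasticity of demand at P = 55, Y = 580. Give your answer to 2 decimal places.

At P = 55, Y = 580: Q = 168.291.
Holding P constant, ∂Q/∂Y = 3.5/(2√Y) = 0.0726648.
η_Y = (∂Q/∂Y)·(Y/Q) = 0.0726648 × (580/168.291) = 0.25.

0.25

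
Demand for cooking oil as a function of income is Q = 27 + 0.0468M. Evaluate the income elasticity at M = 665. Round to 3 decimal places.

0.535

At M = 665: Q = 58.122.
dQ/dM = 0.0468.
η = (dQ/dM)·(M/Q) = 0.0468 × (665/58.122) = 0.535.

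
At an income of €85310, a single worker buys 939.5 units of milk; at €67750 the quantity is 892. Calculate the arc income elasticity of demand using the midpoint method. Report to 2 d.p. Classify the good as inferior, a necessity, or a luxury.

ΔQ = 892 − 939.5 = -47.5; midpoint Q̄ = (939.5 + 892)/2 = 915.75.
ΔI = 67750 − 85310 = -17560; midpoint Ī = (85310 + 67750)/2 = 76530.
η = (ΔQ/Q̄) ÷ (ΔI/Ī) = (-47.5/915.75) ÷ (-17560/76530) = 0.23.
0 < η < 1 ⇒ necessity.

0.23 (necessity)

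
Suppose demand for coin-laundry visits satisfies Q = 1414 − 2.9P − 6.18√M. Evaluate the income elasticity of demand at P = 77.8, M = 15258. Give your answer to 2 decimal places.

At P = 77.8, M = 15258: Q = 425.006.
Holding P constant, ∂Q/∂M = -6.18/(2√M) = -0.0250155.
η_M = (∂Q/∂M)·(M/Q) = -0.0250155 × (15258/425.006) = -0.90.

-0.90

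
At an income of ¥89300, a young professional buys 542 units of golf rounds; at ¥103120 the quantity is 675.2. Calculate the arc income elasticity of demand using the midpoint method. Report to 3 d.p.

ΔQ = 675.2 − 542 = 133.2; midpoint Q̄ = (542 + 675.2)/2 = 608.6.
ΔI = 103120 − 89300 = 13820; midpoint Ī = (89300 + 103120)/2 = 96210.
η = (ΔQ/Q̄) ÷ (ΔI/Ī) = (133.2/608.6) ÷ (13820/96210) = 1.524.

1.524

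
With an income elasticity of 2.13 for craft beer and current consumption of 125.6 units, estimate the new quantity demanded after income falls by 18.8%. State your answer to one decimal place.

%ΔQ ≈ η × %ΔI = 2.13 × (-18.8%) = -40.044%.
New Q ≈ 125.6 × (1 − 0.40044) = 75.3.

75.3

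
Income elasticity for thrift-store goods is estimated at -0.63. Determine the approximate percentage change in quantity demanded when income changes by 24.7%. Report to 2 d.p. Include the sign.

-15.56%

%ΔQ ≈ η × %ΔI = -0.63 × 24.7% = -15.56%.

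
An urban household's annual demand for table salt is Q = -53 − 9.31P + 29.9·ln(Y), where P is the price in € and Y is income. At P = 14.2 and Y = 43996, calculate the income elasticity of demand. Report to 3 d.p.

At P = 14.2, Y = 43996: Q = 134.484.
Holding P constant, ∂Q/∂Y = 29.9/Y = 0.000679607.
η_Y = (∂Q/∂Y)·(Y/Q) = 0.000679607 × (43996/134.484) = 0.222.

0.222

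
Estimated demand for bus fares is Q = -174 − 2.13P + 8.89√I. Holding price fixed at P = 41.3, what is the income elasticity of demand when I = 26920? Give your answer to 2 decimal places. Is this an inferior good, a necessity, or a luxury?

At P = 41.3, I = 26920: Q = 1196.641.
Holding P constant, ∂Q/∂I = 8.89/(2√I) = 0.0270916.
η_I = (∂Q/∂I)·(I/Q) = 0.0270916 × (26920/1196.641) = 0.61.
Since 0 < η < 1, this is a necessity.

0.61 (necessity)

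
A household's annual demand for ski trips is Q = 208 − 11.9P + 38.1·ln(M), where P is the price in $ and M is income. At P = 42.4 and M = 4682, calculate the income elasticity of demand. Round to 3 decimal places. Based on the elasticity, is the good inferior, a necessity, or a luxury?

At P = 42.4, M = 4682: Q = 25.441.
Holding P constant, ∂Q/∂M = 38.1/M = 0.00813755.
η_M = (∂Q/∂M)·(M/Q) = 0.00813755 × (4682/25.441) = 1.498.
Since η > 1, this is a luxury.

1.498 (luxury)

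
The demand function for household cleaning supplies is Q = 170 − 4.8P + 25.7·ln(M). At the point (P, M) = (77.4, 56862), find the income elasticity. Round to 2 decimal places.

At P = 77.4, M = 56862: Q = 79.853.
Holding P constant, ∂Q/∂M = 25.7/M = 0.000451971.
η_M = (∂Q/∂M)·(M/Q) = 0.000451971 × (56862/79.853) = 0.32.

0.32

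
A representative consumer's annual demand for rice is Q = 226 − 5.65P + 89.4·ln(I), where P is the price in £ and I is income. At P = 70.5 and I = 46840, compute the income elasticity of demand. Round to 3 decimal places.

At P = 70.5, I = 46840: Q = 789.127.
Holding P constant, ∂Q/∂I = 89.4/I = 0.00190863.
η_I = (∂Q/∂I)·(I/Q) = 0.00190863 × (46840/789.127) = 0.113.

0.113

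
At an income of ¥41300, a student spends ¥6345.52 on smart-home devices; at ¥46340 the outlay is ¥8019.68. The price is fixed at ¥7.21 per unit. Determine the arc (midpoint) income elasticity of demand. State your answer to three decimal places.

With a constant price, Q₁ = 6345.52/7.21 = 880.100 and Q₂ = 8019.68/7.21 = 1112.300 (equivalently, work directly with expenditure since P cancels).
Midpoint %ΔQ = (8019.68 − 6345.52)/7182.60 = 0.23309; midpoint %ΔI = (46340 − 41300)/43820 = 0.11502.
η = 0.23309 / 0.11502 = 2.027.

2.027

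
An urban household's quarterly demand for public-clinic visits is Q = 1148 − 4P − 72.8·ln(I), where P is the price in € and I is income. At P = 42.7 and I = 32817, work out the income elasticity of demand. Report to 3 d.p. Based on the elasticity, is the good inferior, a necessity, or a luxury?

At P = 42.7, I = 32817: Q = 220.174.
Holding P constant, ∂Q/∂I = -72.8/I = -0.00221836.
η_I = (∂Q/∂I)·(I/Q) = -0.00221836 × (32817/220.174) = -0.331.
Since η < 0, this is an inferior good.

-0.331 (inferior good)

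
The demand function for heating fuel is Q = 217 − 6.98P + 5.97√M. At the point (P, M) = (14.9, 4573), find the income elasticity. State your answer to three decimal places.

0.391

At P = 14.9, M = 4573: Q = 516.713.
Holding P constant, ∂Q/∂M = 5.97/(2√M) = 0.0441412.
η_M = (∂Q/∂M)·(M/Q) = 0.0441412 × (4573/516.713) = 0.391.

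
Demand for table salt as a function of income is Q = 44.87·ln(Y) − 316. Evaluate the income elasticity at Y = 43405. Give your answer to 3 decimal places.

0.275

At Y = 43405: Q = 163.137.
dQ/dY = 44.87/Y = 0.00103375 at this income.
η = (dQ/dY)·(Y/Q) = 0.00103375 × (43405/163.137) = 0.275.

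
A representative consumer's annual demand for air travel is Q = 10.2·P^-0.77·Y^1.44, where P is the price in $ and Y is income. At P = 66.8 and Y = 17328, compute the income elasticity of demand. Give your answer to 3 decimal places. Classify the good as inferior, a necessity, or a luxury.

For a multiplicative demand Q = A·P^α·Y^β, the income elasticity is β everywhere.
Here β = 1.44, so η = 1.440.
Since η > 1, this is a luxury.

1.440 (luxury)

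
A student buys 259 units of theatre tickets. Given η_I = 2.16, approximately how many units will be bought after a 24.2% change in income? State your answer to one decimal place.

%ΔQ ≈ η × %ΔI = 2.16 × 24.2% = 52.272%.
New Q ≈ 259 × (1 + 0.52272) = 394.4.

394.4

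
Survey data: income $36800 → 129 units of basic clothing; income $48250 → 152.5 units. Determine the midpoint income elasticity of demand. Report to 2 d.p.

0.62

ΔQ = 152.5 − 129 = 23.5; midpoint Q̄ = (129 + 152.5)/2 = 140.75.
ΔI = 48250 − 36800 = 11450; midpoint Ī = (36800 + 48250)/2 = 42525.
η = (ΔQ/Q̄) ÷ (ΔI/Ī) = (23.5/140.75) ÷ (11450/42525) = 0.62.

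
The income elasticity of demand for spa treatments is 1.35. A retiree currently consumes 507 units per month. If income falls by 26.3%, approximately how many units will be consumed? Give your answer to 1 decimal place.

%ΔQ ≈ η × %ΔI = 1.35 × (-26.3%) = -35.505%.
New Q ≈ 507 × (1 − 0.35505) = 327.0.

327.0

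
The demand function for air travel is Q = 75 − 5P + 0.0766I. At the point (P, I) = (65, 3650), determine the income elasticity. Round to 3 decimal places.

At P = 65, I = 3650: Q = 29.590.
Holding P constant, ∂Q/∂I = 0.0766.
η_I = (∂Q/∂I)·(I/Q) = 0.0766 × (3650/29.590) = 9.449.

9.449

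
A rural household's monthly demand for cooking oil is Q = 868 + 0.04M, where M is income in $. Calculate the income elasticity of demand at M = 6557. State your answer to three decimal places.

At M = 6557: Q = 1130.280.
dQ/dM = 0.04.
η = (dQ/dM)·(M/Q) = 0.04 × (6557/1130.280) = 0.232.

0.232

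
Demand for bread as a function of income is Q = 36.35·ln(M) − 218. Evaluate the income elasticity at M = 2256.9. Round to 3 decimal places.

0.580

At M = 2256.9: Q = 62.686.
dQ/dM = 36.35/M = 0.0161062 at this income.
η = (dQ/dM)·(M/Q) = 0.0161062 × (2256.9/62.686) = 0.580.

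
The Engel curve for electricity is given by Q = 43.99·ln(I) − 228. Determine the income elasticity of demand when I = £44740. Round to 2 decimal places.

0.18

At I = 44740: Q = 243.072.
dQ/dI = 43.99/I = 0.000983236 at this income.
η = (dQ/dI)·(I/Q) = 0.000983236 × (44740/243.072) = 0.18.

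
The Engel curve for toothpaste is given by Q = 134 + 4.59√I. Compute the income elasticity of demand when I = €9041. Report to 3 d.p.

0.383

At I = 9041: Q = 570.436.
dQ/dI = 4.59/(2√I) = 0.0241365 at this income.
η = (dQ/dI)·(I/Q) = 0.0241365 × (9041/570.436) = 0.383.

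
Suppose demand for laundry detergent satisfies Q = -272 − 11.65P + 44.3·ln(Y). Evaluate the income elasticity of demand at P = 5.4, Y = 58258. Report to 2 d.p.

0.29

At P = 5.4, Y = 58258: Q = 151.178.
Holding P constant, ∂Q/∂Y = 44.3/Y = 0.000760411.
η_Y = (∂Q/∂Y)·(Y/Q) = 0.000760411 × (58258/151.178) = 0.29.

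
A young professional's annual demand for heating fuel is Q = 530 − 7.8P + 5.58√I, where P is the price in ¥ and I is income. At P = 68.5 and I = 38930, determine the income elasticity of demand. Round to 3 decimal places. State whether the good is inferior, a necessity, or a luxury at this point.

At P = 68.5, I = 38930: Q = 1096.672.
Holding P constant, ∂Q/∂I = 5.58/(2√I) = 0.0141404.
η_I = (∂Q/∂I)·(I/Q) = 0.0141404 × (38930/1096.672) = 0.502.
Since 0 < η < 1, this is a necessity.

0.502 (necessity)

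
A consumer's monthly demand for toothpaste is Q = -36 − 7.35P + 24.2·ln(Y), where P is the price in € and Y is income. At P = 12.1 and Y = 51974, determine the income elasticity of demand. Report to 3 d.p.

0.176

At P = 12.1, Y = 51974: Q = 137.841.
Holding P constant, ∂Q/∂Y = 24.2/Y = 0.000465617.
η_Y = (∂Q/∂Y)·(Y/Q) = 0.000465617 × (51974/137.841) = 0.176.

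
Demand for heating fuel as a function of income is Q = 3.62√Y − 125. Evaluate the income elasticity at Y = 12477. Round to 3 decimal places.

0.724

At Y = 12477: Q = 279.356.
dQ/dY = 3.62/(2√Y) = 0.016204 at this income.
η = (dQ/dY)·(Y/Q) = 0.016204 × (12477/279.356) = 0.724.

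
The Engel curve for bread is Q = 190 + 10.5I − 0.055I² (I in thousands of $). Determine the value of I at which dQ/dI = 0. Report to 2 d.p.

dQ/dI = 10.5 − 0.11I.
The good is inferior where dQ/dI < 0. Setting dQ/dI = 0 gives I = 10.5 / 0.11 = 95.45.

95.45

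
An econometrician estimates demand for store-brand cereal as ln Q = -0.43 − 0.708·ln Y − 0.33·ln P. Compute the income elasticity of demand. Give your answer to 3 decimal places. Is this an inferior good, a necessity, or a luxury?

-0.708 (inferior good)

In a log-linear demand, the coefficient on ln Y is the income elasticity.
So η = -0.708.
η < 0 ⇒ inferior good.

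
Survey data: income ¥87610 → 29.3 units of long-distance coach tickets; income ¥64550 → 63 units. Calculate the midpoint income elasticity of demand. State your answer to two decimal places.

-2.41

ΔQ = 63 − 29.3 = 33.7; midpoint Q̄ = (29.3 + 63)/2 = 46.15.
ΔI = 64550 − 87610 = -23060; midpoint Ī = (87610 + 64550)/2 = 76080.
η = (ΔQ/Q̄) ÷ (ΔI/Ī) = (33.7/46.15) ÷ (-23060/76080) = -2.41.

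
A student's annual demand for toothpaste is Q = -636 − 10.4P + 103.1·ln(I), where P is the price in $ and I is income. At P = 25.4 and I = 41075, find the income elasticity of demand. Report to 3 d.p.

0.528

At P = 25.4, I = 41075: Q = 195.087.
Holding P constant, ∂Q/∂I = 103.1/I = 0.00251004.
η_I = (∂Q/∂I)·(I/Q) = 0.00251004 × (41075/195.087) = 0.528.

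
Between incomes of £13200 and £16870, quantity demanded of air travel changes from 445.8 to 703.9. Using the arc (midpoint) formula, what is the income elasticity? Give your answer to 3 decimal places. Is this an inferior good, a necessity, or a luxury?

1.839 (luxury)

ΔQ = 703.9 − 445.8 = 258.1; midpoint Q̄ = (445.8 + 703.9)/2 = 574.85.
ΔI = 16870 − 13200 = 3670; midpoint Ī = (13200 + 16870)/2 = 15035.
η = (ΔQ/Q̄) ÷ (ΔI/Ī) = (258.1/574.85) ÷ (3670/15035) = 1.839.
η > 1 ⇒ luxury.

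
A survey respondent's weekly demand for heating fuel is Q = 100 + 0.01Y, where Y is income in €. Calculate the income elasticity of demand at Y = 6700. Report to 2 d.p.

0.40

At Y = 6700: Q = 167.000.
dQ/dY = 0.01.
η = (dQ/dY)·(Y/Q) = 0.01 × (6700/167.000) = 0.40.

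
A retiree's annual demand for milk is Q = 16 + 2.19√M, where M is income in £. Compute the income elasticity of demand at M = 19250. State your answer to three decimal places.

0.475

At M = 19250: Q = 319.850.
dQ/dM = 2.19/(2√M) = 0.00789221 at this income.
η = (dQ/dM)·(M/Q) = 0.00789221 × (19250/319.850) = 0.475.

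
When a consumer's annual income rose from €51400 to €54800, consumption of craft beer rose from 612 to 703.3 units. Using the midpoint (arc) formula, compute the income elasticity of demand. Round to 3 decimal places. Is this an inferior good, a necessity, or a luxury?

2.168 (luxury)

ΔQ = 703.3 − 612 = 91.3; midpoint Q̄ = (612 + 703.3)/2 = 657.65.
ΔI = 54800 − 51400 = 3400; midpoint Ī = (51400 + 54800)/2 = 53100.
η = (ΔQ/Q̄) ÷ (ΔI/Ī) = (91.3/657.65) ÷ (3400/53100) = 2.168.
η > 1 ⇒ luxury.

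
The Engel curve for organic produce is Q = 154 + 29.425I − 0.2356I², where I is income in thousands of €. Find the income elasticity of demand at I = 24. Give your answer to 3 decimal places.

0.600

At I = 24: Q = 724.4944.
dQ/dI = 29.425 − 0.4712I = 18.11620.
η = (dQ/dI)·(I/Q) = 18.11620 × (24/724.4944) = 0.600.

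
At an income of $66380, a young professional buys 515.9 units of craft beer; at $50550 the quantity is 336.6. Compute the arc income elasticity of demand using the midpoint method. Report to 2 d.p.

1.55

ΔQ = 336.6 − 515.9 = -179.3; midpoint Q̄ = (515.9 + 336.6)/2 = 426.25.
ΔI = 50550 − 66380 = -15830; midpoint Ī = (66380 + 50550)/2 = 58465.
η = (ΔQ/Q̄) ÷ (ΔI/Ī) = (-179.3/426.25) ÷ (-15830/58465) = 1.55.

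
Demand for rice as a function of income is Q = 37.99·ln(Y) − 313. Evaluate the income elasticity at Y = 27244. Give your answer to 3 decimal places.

0.507

At Y = 27244: Q = 74.976.
dQ/dY = 37.99/Y = 0.00139444 at this income.
η = (dQ/dY)·(Y/Q) = 0.00139444 × (27244/74.976) = 0.507.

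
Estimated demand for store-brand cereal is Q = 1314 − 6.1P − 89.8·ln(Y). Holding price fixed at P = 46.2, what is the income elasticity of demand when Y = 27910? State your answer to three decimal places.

-0.795

At P = 46.2, Y = 27910: Q = 112.921.
Holding P constant, ∂Q/∂Y = -89.8/Y = -0.00321748.
η_Y = (∂Q/∂Y)·(Y/Q) = -0.00321748 × (27910/112.921) = -0.795.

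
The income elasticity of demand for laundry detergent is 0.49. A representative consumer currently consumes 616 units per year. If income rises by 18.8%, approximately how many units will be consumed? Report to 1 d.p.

%ΔQ ≈ η × %ΔI = 0.49 × 18.8% = 9.212%.
New Q ≈ 616 × (1 + 0.09212) = 672.7.

672.7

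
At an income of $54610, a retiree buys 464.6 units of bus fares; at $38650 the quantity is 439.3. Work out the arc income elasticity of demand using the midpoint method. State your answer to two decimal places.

0.16

ΔQ = 439.3 − 464.6 = -25.3; midpoint Q̄ = (464.6 + 439.3)/2 = 451.95.
ΔI = 38650 − 54610 = -15960; midpoint Ī = (54610 + 38650)/2 = 46630.
η = (ΔQ/Q̄) ÷ (ΔI/Ī) = (-25.3/451.95) ÷ (-15960/46630) = 0.16.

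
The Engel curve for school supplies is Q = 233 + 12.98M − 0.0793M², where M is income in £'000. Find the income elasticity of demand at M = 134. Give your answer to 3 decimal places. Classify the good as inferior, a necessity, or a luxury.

-2.021 (inferior good)

At M = 134: Q = 548.4092.
dQ/dM = 12.98 − 0.1586M = -8.27240.
η = (dQ/dM)·(M/Q) = -8.27240 × (134/548.4092) = -2.021.
η < 0 ⇒ inferior good.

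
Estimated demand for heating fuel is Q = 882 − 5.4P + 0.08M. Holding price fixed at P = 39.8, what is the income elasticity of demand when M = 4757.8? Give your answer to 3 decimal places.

0.363

At P = 39.8, M = 4757.8: Q = 1047.704.
Holding P constant, ∂Q/∂M = 0.08.
η_M = (∂Q/∂M)·(M/Q) = 0.08 × (4757.8/1047.704) = 0.363.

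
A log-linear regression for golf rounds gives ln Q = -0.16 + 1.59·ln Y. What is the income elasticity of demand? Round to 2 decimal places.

1.59

In a log-linear demand, the coefficient on ln Y is the income elasticity.
So η = 1.59.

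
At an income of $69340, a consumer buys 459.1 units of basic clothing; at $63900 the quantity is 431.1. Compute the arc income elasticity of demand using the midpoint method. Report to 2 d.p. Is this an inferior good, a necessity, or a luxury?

ΔQ = 431.1 − 459.1 = -28; midpoint Q̄ = (459.1 + 431.1)/2 = 445.1.
ΔI = 63900 − 69340 = -5440; midpoint Ī = (69340 + 63900)/2 = 66620.
η = (ΔQ/Q̄) ÷ (ΔI/Ī) = (-28/445.1) ÷ (-5440/66620) = 0.77.
0 < η < 1 ⇒ necessity.

0.77 (necessity)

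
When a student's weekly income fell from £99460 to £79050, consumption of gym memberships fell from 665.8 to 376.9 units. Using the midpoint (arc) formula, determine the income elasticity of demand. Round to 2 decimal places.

2.42

ΔQ = 376.9 − 665.8 = -288.9; midpoint Q̄ = (665.8 + 376.9)/2 = 521.35.
ΔI = 79050 − 99460 = -20410; midpoint Ī = (99460 + 79050)/2 = 89255.
η = (ΔQ/Q̄) ÷ (ΔI/Ī) = (-288.9/521.35) ÷ (-20410/89255) = 2.42.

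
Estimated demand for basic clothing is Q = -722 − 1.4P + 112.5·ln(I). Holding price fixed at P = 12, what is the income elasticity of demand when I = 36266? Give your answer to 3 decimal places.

0.254

At P = 12, I = 36266: Q = 442.297.
Holding P constant, ∂Q/∂I = 112.5/I = 0.00310208.
η_I = (∂Q/∂I)·(I/Q) = 0.00310208 × (36266/442.297) = 0.254.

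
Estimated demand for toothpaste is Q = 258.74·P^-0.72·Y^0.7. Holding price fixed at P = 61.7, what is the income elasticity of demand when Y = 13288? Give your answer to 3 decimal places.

0.700

For a multiplicative demand Q = A·P^α·Y^β, the income elasticity is β everywhere.
Here β = 0.7, so η = 0.700.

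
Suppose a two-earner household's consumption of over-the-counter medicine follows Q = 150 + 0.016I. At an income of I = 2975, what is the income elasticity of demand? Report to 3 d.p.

0.241

At I = 2975: Q = 197.600.
dQ/dI = 0.016.
η = (dQ/dI)·(I/Q) = 0.016 × (2975/197.600) = 0.241.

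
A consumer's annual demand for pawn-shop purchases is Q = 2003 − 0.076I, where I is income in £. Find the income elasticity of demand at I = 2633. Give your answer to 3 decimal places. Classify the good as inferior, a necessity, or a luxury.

At I = 2633: Q = 1802.892.
dQ/dI = −0.076.
η = (dQ/dI)·(I/Q) = -0.076 × (2633/1802.892) = -0.111.
Since η < 0, the good is an inferior good.

-0.111 (inferior good)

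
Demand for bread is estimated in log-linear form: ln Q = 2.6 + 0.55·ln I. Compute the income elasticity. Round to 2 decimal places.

In a log-linear demand, the coefficient on ln I is the income elasticity.
So η = 0.55.

0.55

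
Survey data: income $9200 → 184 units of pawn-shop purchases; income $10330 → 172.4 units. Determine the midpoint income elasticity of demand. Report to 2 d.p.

ΔQ = 172.4 − 184 = -11.6; midpoint Q̄ = (184 + 172.4)/2 = 178.2.
ΔI = 10330 − 9200 = 1130; midpoint Ī = (9200 + 10330)/2 = 9765.
η = (ΔQ/Q̄) ÷ (ΔI/Ī) = (-11.6/178.2) ÷ (1130/9765) = -0.56.

-0.56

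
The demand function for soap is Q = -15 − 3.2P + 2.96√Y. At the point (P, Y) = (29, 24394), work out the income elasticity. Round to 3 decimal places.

0.652

At P = 29, Y = 24394: Q = 354.510.
Holding P constant, ∂Q/∂Y = 2.96/(2√Y) = 0.00947589.
η_Y = (∂Q/∂Y)·(Y/Q) = 0.00947589 × (24394/354.510) = 0.652.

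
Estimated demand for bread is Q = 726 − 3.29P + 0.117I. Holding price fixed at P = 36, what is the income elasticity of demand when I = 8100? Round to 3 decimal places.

At P = 36, I = 8100: Q = 1555.260.
Holding P constant, ∂Q/∂I = 0.117.
η_I = (∂Q/∂I)·(I/Q) = 0.117 × (8100/1555.260) = 0.609.

0.609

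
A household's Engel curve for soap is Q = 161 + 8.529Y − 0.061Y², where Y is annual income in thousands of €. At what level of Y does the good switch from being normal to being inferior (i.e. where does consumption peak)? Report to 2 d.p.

69.91

dQ/dY = 8.529 − 0.122Y.
The good is inferior where dQ/dY < 0. Setting dQ/dY = 0 gives Y = 8.529 / 0.122 = 69.91.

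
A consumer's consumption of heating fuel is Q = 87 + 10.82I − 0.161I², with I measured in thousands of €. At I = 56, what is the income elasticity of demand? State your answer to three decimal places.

At I = 56: Q = 188.0240.
dQ/dI = 10.82 − 0.322I = -7.21200.
η = (dQ/dI)·(I/Q) = -7.21200 × (56/188.0240) = -2.148.

-2.148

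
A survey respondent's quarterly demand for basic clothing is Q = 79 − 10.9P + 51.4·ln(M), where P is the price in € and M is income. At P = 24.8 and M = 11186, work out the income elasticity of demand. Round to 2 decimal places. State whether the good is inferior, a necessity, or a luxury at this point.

At P = 24.8, M = 11186: Q = 287.852.
Holding P constant, ∂Q/∂M = 51.4/M = 0.00459503.
η_M = (∂Q/∂M)·(M/Q) = 0.00459503 × (11186/287.852) = 0.18.
Since 0 < η < 1, this is a necessity.

0.18 (necessity)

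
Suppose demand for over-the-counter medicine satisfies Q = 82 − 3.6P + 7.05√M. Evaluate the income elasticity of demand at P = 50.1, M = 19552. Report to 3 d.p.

0.555

At P = 50.1, M = 19552: Q = 887.431.
Holding P constant, ∂Q/∂M = 7.05/(2√M) = 0.0252095.
η_M = (∂Q/∂M)·(M/Q) = 0.0252095 × (19552/887.431) = 0.555.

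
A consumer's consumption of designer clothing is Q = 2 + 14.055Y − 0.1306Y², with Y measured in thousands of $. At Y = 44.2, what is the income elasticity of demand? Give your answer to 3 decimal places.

At Y = 44.2: Q = 368.0856.
dQ/dY = 14.055 − 0.2612Y = 2.50996.
η = (dQ/dY)·(Y/Q) = 2.50996 × (44.2/368.0856) = 0.301.

0.301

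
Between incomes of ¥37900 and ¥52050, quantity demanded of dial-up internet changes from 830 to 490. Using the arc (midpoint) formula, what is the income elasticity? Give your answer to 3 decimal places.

ΔQ = 490 − 830 = -340; midpoint Q̄ = (830 + 490)/2 = 660.
ΔI = 52050 − 37900 = 14150; midpoint Ī = (37900 + 52050)/2 = 44975.
η = (ΔQ/Q̄) ÷ (ΔI/Ī) = (-340/660) ÷ (14150/44975) = -1.637.

-1.637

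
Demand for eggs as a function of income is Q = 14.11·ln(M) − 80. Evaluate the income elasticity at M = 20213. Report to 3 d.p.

0.236

At M = 20213: Q = 59.888.
dQ/dM = 14.11/M = 0.000698066 at this income.
η = (dQ/dM)·(M/Q) = 0.000698066 × (20213/59.888) = 0.236.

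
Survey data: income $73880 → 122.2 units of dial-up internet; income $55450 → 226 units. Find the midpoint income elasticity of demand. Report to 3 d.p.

ΔQ = 226 − 122.2 = 103.8; midpoint Q̄ = (122.2 + 226)/2 = 174.1.
ΔI = 55450 − 73880 = -18430; midpoint Ī = (73880 + 55450)/2 = 64665.
η = (ΔQ/Q̄) ÷ (ΔI/Ī) = (103.8/174.1) ÷ (-18430/64665) = -2.092.

-2.092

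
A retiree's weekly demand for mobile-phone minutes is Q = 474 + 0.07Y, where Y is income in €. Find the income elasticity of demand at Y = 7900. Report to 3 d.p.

0.538

At Y = 7900: Q = 1027.000.
dQ/dY = 0.07.
η = (dQ/dY)·(Y/Q) = 0.07 × (7900/1027.000) = 0.538.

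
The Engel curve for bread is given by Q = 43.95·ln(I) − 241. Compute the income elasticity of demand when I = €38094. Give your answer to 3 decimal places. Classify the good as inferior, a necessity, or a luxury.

0.197 (necessity)

At I = 38094: Q = 222.576.
dQ/dI = 43.95/I = 0.00115372 at this income.
η = (dQ/dI)·(I/Q) = 0.00115372 × (38094/222.576) = 0.197.
Since 0 < η < 1, the good is a necessity.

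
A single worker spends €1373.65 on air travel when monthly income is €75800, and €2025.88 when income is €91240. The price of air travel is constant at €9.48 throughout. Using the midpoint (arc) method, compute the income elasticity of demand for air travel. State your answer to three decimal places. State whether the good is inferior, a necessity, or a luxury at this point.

2.076 (luxury)

With a constant price, Q₁ = 1373.65/9.48 = 144.900 and Q₂ = 2025.88/9.48 = 213.700 (equivalently, work directly with expenditure since P cancels).
Midpoint %ΔQ = (2025.88 − 1373.65)/1699.77 = 0.38372; midpoint %ΔI = (91240 − 75800)/83520 = 0.18487.
η = 0.38372 / 0.18487 = 2.076.
η > 1 ⇒ luxury.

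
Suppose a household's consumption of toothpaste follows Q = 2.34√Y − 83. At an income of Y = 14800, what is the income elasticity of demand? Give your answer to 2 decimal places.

At Y = 14800: Q = 201.673.
dQ/dY = 2.34/(2√Y) = 0.00961734 at this income.
η = (dQ/dY)·(Y/Q) = 0.00961734 × (14800/201.673) = 0.71.

0.71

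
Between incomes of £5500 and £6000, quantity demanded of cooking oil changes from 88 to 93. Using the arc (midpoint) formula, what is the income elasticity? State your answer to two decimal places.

ΔQ = 93 − 88 = 5; midpoint Q̄ = (88 + 93)/2 = 90.5.
ΔI = 6000 − 5500 = 500; midpoint Ī = (5500 + 6000)/2 = 5750.
η = (ΔQ/Q̄) ÷ (ΔI/Ī) = (5/90.5) ÷ (500/5750) = 0.64.

0.64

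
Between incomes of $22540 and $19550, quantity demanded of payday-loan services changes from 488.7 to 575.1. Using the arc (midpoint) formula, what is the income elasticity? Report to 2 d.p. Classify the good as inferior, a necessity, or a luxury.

ΔQ = 575.1 − 488.7 = 86.4; midpoint Q̄ = (488.7 + 575.1)/2 = 531.9.
ΔI = 19550 − 22540 = -2990; midpoint Ī = (22540 + 19550)/2 = 21045.
η = (ΔQ/Q̄) ÷ (ΔI/Ī) = (86.4/531.9) ÷ (-2990/21045) = -1.14.
η < 0 ⇒ inferior good.

-1.14 (inferior good)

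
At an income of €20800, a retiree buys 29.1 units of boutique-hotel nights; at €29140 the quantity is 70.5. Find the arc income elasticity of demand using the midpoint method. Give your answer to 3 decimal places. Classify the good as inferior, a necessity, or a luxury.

ΔQ = 70.5 − 29.1 = 41.4; midpoint Q̄ = (29.1 + 70.5)/2 = 49.8.
ΔI = 29140 − 20800 = 8340; midpoint Ī = (20800 + 29140)/2 = 24970.
η = (ΔQ/Q̄) ÷ (ΔI/Ī) = (41.4/49.8) ÷ (8340/24970) = 2.489.
η > 1 ⇒ luxury.

2.489 (luxury)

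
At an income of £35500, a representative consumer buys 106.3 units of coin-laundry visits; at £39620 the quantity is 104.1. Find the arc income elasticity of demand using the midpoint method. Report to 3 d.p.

-0.191

ΔQ = 104.1 − 106.3 = -2.2; midpoint Q̄ = (106.3 + 104.1)/2 = 105.2.
ΔI = 39620 − 35500 = 4120; midpoint Ī = (35500 + 39620)/2 = 37560.
η = (ΔQ/Q̄) ÷ (ΔI/Ī) = (-2.2/105.2) ÷ (4120/37560) = -0.191.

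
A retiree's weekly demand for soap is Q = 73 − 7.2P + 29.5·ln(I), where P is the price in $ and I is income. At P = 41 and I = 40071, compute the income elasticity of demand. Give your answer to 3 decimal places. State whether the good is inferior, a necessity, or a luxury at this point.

At P = 41, I = 40071: Q = 90.453.
Holding P constant, ∂Q/∂I = 29.5/I = 0.000736193.
η_I = (∂Q/∂I)·(I/Q) = 0.000736193 × (40071/90.453) = 0.326.
Since 0 < η < 1, this is a necessity.

0.326 (necessity)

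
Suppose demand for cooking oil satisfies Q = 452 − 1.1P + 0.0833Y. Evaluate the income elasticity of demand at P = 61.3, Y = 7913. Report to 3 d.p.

0.632

At P = 61.3, Y = 7913: Q = 1043.723.
Holding P constant, ∂Q/∂Y = 0.0833.
η_Y = (∂Q/∂Y)·(Y/Q) = 0.0833 × (7913/1043.723) = 0.632.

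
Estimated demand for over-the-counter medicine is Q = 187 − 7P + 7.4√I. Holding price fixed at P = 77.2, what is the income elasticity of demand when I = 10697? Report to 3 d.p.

At P = 77.2, I = 10697: Q = 411.955.
Holding P constant, ∂Q/∂I = 7.4/(2√I) = 0.0357743.
η_I = (∂Q/∂I)·(I/Q) = 0.0357743 × (10697/411.955) = 0.929.

0.929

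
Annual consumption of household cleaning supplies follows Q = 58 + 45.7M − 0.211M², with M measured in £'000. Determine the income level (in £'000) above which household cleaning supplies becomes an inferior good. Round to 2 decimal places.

108.29

dQ/dM = 45.7 − 0.422M.
The good is inferior where dQ/dM < 0. Setting dQ/dM = 0 gives M = 45.7 / 0.422 = 108.29.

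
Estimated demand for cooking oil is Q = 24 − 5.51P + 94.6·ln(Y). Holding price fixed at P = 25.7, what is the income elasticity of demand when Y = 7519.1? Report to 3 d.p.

At P = 25.7, Y = 7519.1: Q = 726.717.
Holding P constant, ∂Q/∂Y = 94.6/Y = 0.0125813.
η_Y = (∂Q/∂Y)·(Y/Q) = 0.0125813 × (7519.1/726.717) = 0.130.

0.130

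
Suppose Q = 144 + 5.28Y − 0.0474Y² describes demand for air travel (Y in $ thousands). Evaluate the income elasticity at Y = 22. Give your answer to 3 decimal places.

At Y = 22: Q = 237.2184.
dQ/dY = 5.28 − 0.0948Y = 3.19440.
η = (dQ/dY)·(Y/Q) = 3.19440 × (22/237.2184) = 0.296.

0.296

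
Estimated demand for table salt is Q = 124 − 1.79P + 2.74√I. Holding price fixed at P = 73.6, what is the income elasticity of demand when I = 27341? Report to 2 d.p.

At P = 73.6, I = 27341: Q = 445.318.
Holding P constant, ∂Q/∂I = 2.74/(2√I) = 0.0082854.
η_I = (∂Q/∂I)·(I/Q) = 0.0082854 × (27341/445.318) = 0.51.

0.51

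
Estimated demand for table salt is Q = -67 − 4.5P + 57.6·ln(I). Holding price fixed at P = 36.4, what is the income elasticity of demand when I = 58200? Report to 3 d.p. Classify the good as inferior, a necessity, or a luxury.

0.144 (necessity)

At P = 36.4, I = 58200: Q = 401.167.
Holding P constant, ∂Q/∂I = 57.6/I = 0.000989691.
η_I = (∂Q/∂I)·(I/Q) = 0.000989691 × (58200/401.167) = 0.144.
Since 0 < η < 1, this is a necessity.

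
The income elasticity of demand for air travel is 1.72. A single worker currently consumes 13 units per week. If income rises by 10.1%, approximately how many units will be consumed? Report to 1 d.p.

%ΔQ ≈ η × %ΔI = 1.72 × 10.1% = 17.372%.
New Q ≈ 13 × (1 + 0.17372) = 15.3.

15.3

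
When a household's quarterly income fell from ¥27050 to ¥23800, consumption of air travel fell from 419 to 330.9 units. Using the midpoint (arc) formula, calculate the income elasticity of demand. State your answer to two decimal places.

ΔQ = 330.9 − 419 = -88.1; midpoint Q̄ = (419 + 330.9)/2 = 374.95.
ΔI = 23800 − 27050 = -3250; midpoint Ī = (27050 + 23800)/2 = 25425.
η = (ΔQ/Q̄) ÷ (ΔI/Ī) = (-88.1/374.95) ÷ (-3250/25425) = 1.84.

1.84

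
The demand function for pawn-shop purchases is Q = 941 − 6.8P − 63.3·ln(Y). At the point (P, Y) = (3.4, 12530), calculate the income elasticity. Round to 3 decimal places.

-0.197

At P = 3.4, Y = 12530: Q = 320.589.
Holding P constant, ∂Q/∂Y = -63.3/Y = -0.00505188.
η_Y = (∂Q/∂Y)·(Y/Q) = -0.00505188 × (12530/320.589) = -0.197.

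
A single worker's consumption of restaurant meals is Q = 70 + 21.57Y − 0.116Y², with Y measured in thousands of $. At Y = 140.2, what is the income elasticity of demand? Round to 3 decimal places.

At Y = 140.2: Q = 814.0134.
dQ/dY = 21.57 − 0.232Y = -10.95640.
η = (dQ/dY)·(Y/Q) = -10.95640 × (140.2/814.0134) = -1.887.

-1.887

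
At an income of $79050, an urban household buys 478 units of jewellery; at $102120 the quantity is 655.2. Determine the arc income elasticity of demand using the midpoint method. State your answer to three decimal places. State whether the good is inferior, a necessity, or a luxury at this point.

ΔQ = 655.2 − 478 = 177.2; midpoint Q̄ = (478 + 655.2)/2 = 566.6.
ΔI = 102120 − 79050 = 23070; midpoint Ī = (79050 + 102120)/2 = 90585.
η = (ΔQ/Q̄) ÷ (ΔI/Ī) = (177.2/566.6) ÷ (23070/90585) = 1.228.
η > 1 ⇒ luxury.

1.228 (luxury)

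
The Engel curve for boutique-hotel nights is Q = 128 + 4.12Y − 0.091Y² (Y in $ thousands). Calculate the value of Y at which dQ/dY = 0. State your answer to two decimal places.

22.64

dQ/dY = 4.12 − 0.182Y.
The good is inferior where dQ/dY < 0. Setting dQ/dY = 0 gives Y = 4.12 / 0.182 = 22.64.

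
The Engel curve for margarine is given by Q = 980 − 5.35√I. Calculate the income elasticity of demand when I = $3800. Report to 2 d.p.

At I = 3800: Q = 650.204.
dQ/dI = -5.35/(2√I) = -0.0433942 at this income.
η = (dQ/dI)·(I/Q) = -0.0433942 × (3800/650.204) = -0.25.

-0.25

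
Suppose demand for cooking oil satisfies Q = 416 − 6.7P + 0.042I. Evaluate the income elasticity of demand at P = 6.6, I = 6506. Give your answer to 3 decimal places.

At P = 6.6, I = 6506: Q = 645.032.
Holding P constant, ∂Q/∂I = 0.042.
η_I = (∂Q/∂I)·(I/Q) = 0.042 × (6506/645.032) = 0.424.

0.424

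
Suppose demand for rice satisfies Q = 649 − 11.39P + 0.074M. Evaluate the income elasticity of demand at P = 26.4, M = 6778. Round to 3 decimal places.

0.590

At P = 26.4, M = 6778: Q = 849.876.
Holding P constant, ∂Q/∂M = 0.074.
η_M = (∂Q/∂M)·(M/Q) = 0.074 × (6778/849.876) = 0.590.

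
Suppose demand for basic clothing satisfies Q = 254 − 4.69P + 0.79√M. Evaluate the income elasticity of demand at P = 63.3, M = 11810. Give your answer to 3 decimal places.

0.999

At P = 63.3, M = 11810: Q = 42.975.
Holding P constant, ∂Q/∂M = 0.79/(2√M) = 0.00363473.
η_M = (∂Q/∂M)·(M/Q) = 0.00363473 × (11810/42.975) = 0.999.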